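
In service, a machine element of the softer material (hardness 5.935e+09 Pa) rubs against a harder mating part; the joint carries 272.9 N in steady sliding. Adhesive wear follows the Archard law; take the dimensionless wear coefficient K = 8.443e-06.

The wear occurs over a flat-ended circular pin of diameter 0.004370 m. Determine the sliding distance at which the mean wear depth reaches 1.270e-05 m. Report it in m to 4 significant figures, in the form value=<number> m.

Each operation runs at full precision, and printed values are rounded, and rounded just once to 4 significant digits.
Contact area A = π·d²/4 = π·(0.004370 m)²/4 = 1.500e-05 m².
SI base units throughout: W = 272.9 N, H = 5.935e+09 Pa, K = 8.443e-06.
Permissible volume V_lim = h_lim·A = 1.270e-05 · 1.500e-05 = 1.905e-10 m³.
So the life L = V_lim·H/(K·W) = 1.905e-10 · 5.935e+09 / (8.443e-06 · 272.9) = 490.7 m.

value=490.7 m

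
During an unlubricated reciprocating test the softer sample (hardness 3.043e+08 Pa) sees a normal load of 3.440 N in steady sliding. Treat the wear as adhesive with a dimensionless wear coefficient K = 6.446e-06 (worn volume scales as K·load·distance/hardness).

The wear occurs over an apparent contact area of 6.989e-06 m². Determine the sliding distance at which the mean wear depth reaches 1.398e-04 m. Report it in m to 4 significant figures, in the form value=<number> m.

Every step carries full float precision. Quoted intermediates are rounded — rounded once at the end: 4 significant digits.
Working in SI base units: W = 3.440 N, H = 3.043e+08 Pa, K = 6.446e-06.
At the depth limit, V_lim = h_lim·A = 1.398e-04 · 6.989e-06 = 9.771e-10 m³.
Sliding life L = V_lim·H/(K·W) = 9.771e-10 · 3.043e+08 / (6.446e-06 · 3.440) = 1.341e+04 m.

value=1.341e+04 m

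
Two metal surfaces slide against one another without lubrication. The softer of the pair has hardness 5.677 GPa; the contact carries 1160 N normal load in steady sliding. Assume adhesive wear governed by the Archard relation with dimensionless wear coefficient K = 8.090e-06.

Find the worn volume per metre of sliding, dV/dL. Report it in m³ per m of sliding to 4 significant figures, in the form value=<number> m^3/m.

value=1.653e-12 m^3/m

All arithmetic holds full precision. Shown intermediates are rounded; a single final rounding: four significant figures.
Hardness H = 5.677 GPa = 5.677e+09 Pa.
Collected in SI base units: W = 1160 N, H = 5.677e+09 Pa, K = 8.090e-06.
Wear rate dV/dL = K·W/H — distance-free: 8.090e-06 · 1160 / 5.677e+09 = 1.653e-12 m³/m.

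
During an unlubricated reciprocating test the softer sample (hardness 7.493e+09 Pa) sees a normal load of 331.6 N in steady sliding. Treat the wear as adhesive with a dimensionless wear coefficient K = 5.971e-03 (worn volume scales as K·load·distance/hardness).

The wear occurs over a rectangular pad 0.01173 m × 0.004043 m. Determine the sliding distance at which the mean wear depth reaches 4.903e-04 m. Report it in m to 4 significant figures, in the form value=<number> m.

value=87.99 m

The algebra carries full precision. Printed values are rounded; a single final rounding, at 4 significant figures.
Convert: Contact area A = 0.01173 m × 0.004043 m = 4.742e-05 m².
Working in SI base units: W = 331.6 N, H = 7.493e+09 Pa, K = 5.971e-03.
Limit volume V_lim = h_lim·A = 4.903e-04 · 4.742e-05 = 2.325e-08 m³.
Sliding life L = V_lim·H/(K·W) = 2.325e-08 · 7.493e+09 / (5.971e-03 · 331.6) = 87.99 m.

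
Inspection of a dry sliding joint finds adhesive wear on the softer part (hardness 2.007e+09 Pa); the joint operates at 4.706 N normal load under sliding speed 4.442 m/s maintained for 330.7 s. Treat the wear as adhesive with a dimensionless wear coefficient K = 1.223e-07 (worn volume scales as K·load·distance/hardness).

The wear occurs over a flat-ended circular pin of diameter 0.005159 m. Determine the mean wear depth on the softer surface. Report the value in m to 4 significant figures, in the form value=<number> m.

The algebra holds full precision — intermediate values appear rounded; a single final rounding: four significant digits.
Convert: Total distance L = v·t = 4.442 m/s × 330.7 s = 1469 m.
Convert: Contact area A = π·d²/4 = π·(0.005159 m)²/4 = 2.090e-05 m².
Working in SI base units: W = 4.706 N, H = 2.007e+09 Pa, K = 1.223e-07.
Archard relation: V = K·W·L/H = 1.223e-07 · 4.706 · 1469 / 2.007e+09 = 4.213e-13 m³.
Mean depth h = V/A = 4.213e-13 / 2.090e-05 = 2.015e-08 m.

value=2.015e-08 m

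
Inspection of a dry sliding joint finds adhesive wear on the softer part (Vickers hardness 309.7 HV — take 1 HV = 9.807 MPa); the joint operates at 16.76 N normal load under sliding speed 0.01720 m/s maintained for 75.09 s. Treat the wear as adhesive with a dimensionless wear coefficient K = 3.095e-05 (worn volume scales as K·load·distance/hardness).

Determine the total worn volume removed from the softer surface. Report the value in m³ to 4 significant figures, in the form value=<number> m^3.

Displayed values are rounded, and each operation keeps exact precision — rounded just once to four significant figures.
Convert: Path length L = v·t = 0.01720 m/s × 75.09 s = 1.292 m.
Convert: Hardness H = 309.7 HV × 9.807 MPa/HV = 3037 MPa = 3.037e+09 Pa.
Working in SI base units: W = 16.76 N, H = 3.037e+09 Pa, K = 3.095e-05.
By Archard's law, V = K·W·L/H = 3.095e-05 · 16.76 · 1.292 / 3.037e+09 = 2.206e-13 m³.

value=2.206e-13 m^3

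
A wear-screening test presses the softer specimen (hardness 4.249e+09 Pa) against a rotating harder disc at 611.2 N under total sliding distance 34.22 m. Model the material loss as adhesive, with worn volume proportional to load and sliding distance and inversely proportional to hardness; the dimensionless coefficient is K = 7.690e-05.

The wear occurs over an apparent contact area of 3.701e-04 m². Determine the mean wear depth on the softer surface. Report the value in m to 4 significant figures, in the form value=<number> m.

The intermediates are printed rounded. Every step maintains full precision — rounded just once, at 4 significant digits.
SI base units throughout: W = 611.2 N, H = 4.249e+09 Pa, K = 7.690e-05.
By Archard's law, V = K·W·L/H = 7.690e-05 · 611.2 · 34.22 / 4.249e+09 = 3.785e-10 m³.
Depth of wear h = V/A = 3.785e-10 / 3.701e-04 = 1.023e-06 m.

value=1.023e-06 m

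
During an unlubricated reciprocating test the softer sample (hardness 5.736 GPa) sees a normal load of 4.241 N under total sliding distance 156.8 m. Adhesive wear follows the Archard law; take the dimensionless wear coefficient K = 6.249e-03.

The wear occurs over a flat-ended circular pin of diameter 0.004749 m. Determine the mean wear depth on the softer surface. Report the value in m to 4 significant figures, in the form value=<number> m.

Intermediate values are shown rounded — all working math maintains full float precision. Rounded once at the end, at 4 significant figures.
Convert: Hardness H = 5.736 GPa = 5.736e+09 Pa.
Convert: Contact area A = π·d²/4 = π·(0.004749 m)²/4 = 1.771e-05 m².
In SI base units, W = 4.241 N, H = 5.736e+09 Pa, K = 6.249e-03.
Worn volume V = K·W·L/H = 6.249e-03 · 4.241 · 156.8 / 5.736e+09 = 7.245e-10 m³.
Mean depth h = V/A = 7.245e-10 / 1.771e-05 = 4.090e-05 m.

value=4.090e-05 m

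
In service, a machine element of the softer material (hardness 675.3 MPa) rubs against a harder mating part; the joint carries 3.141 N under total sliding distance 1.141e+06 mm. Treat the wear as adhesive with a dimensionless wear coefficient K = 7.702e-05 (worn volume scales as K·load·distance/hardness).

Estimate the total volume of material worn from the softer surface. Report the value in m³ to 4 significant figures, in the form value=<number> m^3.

All arithmetic keeps full float precision. The intermediates are displayed rounded; one last rounding, at four significant figures.
Sliding distance L = 1.141e+06 mm = 1141 m.
Hardness H = 675.3 MPa = 6.753e+08 Pa.
In SI base units: W = 3.141 N, H = 6.753e+08 Pa, K = 7.702e-05.
Volume removed: V = K·W·L/H = 7.702e-05 · 3.141 · 1141 / 6.753e+08 = 4.088e-10 m³.

value=4.088e-10 m^3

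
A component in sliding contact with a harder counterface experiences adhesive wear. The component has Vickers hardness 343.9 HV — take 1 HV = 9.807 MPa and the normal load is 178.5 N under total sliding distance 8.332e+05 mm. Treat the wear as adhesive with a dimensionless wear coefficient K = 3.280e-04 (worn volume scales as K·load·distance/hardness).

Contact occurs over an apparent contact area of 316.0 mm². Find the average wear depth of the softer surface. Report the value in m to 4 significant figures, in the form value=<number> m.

value=4.577e-05 m

The intermediates appear rounded, and every step maintains full float precision — rounded just once to four significant digits.
Distance covered L = 8.332e+05 mm = 833.2 m.
Hardness H = 343.9 HV × 9.807 MPa/HV = 3373 MPa = 3.373e+09 Pa.
Contact area A = 316.0 mm² = 3.160e-04 m².
Collected in SI base units: W = 178.5 N, H = 3.373e+09 Pa, K = 3.280e-04.
Wear volume V = K·W·L/H = 3.280e-04 · 178.5 · 833.2 / 3.373e+09 = 1.446e-08 m³.
Depth of wear h = V/A = 1.446e-08 / 3.160e-04 = 4.577e-05 m.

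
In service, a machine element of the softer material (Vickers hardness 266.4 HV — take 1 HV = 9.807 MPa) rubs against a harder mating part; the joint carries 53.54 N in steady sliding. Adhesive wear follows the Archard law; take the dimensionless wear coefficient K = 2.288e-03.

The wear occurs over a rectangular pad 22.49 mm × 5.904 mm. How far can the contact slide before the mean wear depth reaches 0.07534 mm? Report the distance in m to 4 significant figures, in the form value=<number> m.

Intermediates are displayed rounded; all working math carries full float precision; one last rounding, at four significant digits.
Convert: Hardness H = 266.4 HV × 9.807 MPa/HV = 2613 MPa = 2.613e+09 Pa.
Convert: Pad sides 22.49 mm × 5.904 mm = 0.02249 m × 0.005904 m. Contact area A = 0.02249 m × 0.005904 m = 1.328e-04 m².
Convert: Depth limit h_lim = 0.07534 mm = 7.534e-05 m.
In SI base units, W = 53.54 N, H = 2.613e+09 Pa, K = 2.288e-03.
Permissible volume V_lim = h_lim·A = 7.534e-05 · 1.328e-04 = 1.000e-08 m³.
So the life L = V_lim·H/(K·W) = 1.000e-08 · 2.613e+09 / (2.288e-03 · 53.54) = 213.4 m.

value=213.4 m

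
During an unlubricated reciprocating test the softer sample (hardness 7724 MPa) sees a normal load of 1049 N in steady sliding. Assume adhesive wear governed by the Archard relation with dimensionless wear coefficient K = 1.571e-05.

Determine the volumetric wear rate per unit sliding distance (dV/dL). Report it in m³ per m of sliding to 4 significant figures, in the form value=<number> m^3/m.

value=2.134e-12 m^3/m

Every step keeps exact precision, and intermediate values are printed rounded — one final rounding, at four significant digits.
Convert: Hardness H = 7724 MPa = 7.724e+09 Pa.
In SI base units: W = 1049 N, H = 7.724e+09 Pa, K = 1.571e-05.
Volumetric rate dV/dL = K·W/H — distance-free: 1.571e-05 · 1049 / 7.724e+09 = 2.134e-12 m³/m.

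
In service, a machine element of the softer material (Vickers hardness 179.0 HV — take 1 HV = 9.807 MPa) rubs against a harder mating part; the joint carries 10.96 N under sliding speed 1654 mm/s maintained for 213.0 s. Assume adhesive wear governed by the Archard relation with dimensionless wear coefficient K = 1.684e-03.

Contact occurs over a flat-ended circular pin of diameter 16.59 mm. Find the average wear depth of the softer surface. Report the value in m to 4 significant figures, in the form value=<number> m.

All arithmetic keeps full float precision — intermediates are printed rounded. Rounded once at the end, at 4 significant figures.
Sliding speed v = 1654 mm/s = 1.654 m/s. Distance L = v·t = 1.654 m/s × 213.0 s = 352.3 m.
Hardness H = 179.0 HV × 9.807 MPa/HV = 1755 MPa = 1.755e+09 Pa.
Pin diameter d = 16.59 mm = 0.01659 m. Contact area A = π·d²/4 = π·(0.01659 m)²/4 = 2.162e-04 m².
In SI base units, W = 10.96 N, H = 1.755e+09 Pa, K = 1.684e-03.
Volume removed: V = K·W·L/H = 1.684e-03 · 10.96 · 352.3 / 1.755e+09 = 3.704e-09 m³.
Depth h = V/A = 3.704e-09 / 2.162e-04 = 1.714e-05 m.

value=1.714e-05 m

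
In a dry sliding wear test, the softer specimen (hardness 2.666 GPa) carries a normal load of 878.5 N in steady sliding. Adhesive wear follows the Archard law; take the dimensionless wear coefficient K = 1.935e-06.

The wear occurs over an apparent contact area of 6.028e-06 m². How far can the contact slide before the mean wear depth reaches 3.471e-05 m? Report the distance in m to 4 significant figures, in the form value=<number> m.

The intermediates appear rounded — all working math keeps exact precision, and one last rounding to 4 significant figures.
Hardness H = 2.666 GPa = 2.666e+09 Pa.
Collected in SI base units: W = 878.5 N, H = 2.666e+09 Pa, K = 1.935e-06.
Volume at the limit: V_lim = h_lim·A = 3.471e-05 · 6.028e-06 = 2.092e-10 m³.
Life L = V_lim·H/(K·W) = 2.092e-10 · 2.666e+09 / (1.935e-06 · 878.5) = 328.1 m.

value=328.1 m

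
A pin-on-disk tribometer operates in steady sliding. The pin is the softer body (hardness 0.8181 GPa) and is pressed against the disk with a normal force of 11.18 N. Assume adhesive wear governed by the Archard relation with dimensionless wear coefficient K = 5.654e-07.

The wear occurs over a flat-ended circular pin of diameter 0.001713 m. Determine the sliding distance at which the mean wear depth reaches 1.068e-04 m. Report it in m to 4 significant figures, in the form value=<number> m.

value=3.186e+04 m

Intermediates appear rounded. Each operation holds exact precision. Rounded once at the end to four significant figures.
Convert: Hardness H = 0.8181 GPa = 8.181e+08 Pa.
Convert: Contact area A = π·d²/4 = π·(0.001713 m)²/4 = 2.305e-06 m².
In SI base units: W = 11.18 N, H = 8.181e+08 Pa, K = 5.654e-07.
Permissible volume V_lim = h_lim·A = 1.068e-04 · 2.305e-06 = 2.461e-10 m³.
Life L = V_lim·H/(K·W) = 2.461e-10 · 8.181e+08 / (5.654e-07 · 11.18) = 3.186e+04 m.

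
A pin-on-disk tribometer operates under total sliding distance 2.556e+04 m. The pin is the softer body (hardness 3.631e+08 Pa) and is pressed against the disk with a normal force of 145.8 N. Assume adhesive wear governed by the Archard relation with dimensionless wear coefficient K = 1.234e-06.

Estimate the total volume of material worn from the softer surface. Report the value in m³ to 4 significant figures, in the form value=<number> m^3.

value=1.267e-08 m^3

Intermediates appear rounded. The algebra runs at exact precision; one final rounding, at 4 significant figures.
SI base units throughout: W = 145.8 N, H = 3.631e+08 Pa, K = 1.234e-06.
The Archard volume V = K·W·L/H = 1.234e-06 · 145.8 · 2.556e+04 / 3.631e+08 = 1.267e-08 m³.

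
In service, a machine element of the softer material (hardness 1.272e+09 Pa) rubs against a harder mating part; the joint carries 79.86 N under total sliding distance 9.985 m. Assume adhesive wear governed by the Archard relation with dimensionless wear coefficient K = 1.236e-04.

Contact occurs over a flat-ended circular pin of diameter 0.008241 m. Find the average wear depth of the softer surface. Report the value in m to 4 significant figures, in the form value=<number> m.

value=1.453e-06 m

Intermediates are printed rounded; each operation carries exact precision; rounded once at the end: 4 significant digits.
Contact area A = π·d²/4 = π·(0.008241 m)²/4 = 5.334e-05 m².
Restated in SI base units: W = 79.86 N, H = 1.272e+09 Pa, K = 1.236e-04.
Archard volume V = K·W·L/H = 1.236e-04 · 79.86 · 9.985 / 1.272e+09 = 7.748e-11 m³.
Mean depth h = V/A = 7.748e-11 / 5.334e-05 = 1.453e-06 m.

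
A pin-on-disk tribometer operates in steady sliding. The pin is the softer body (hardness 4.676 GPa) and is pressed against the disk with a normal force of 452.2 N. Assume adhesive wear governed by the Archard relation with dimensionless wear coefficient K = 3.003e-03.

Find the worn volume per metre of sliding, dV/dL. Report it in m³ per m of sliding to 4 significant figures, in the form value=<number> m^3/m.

All working math keeps full float precision, and intermediates appear rounded, and a single final rounding: four significant figures.
Convert: Hardness H = 4.676 GPa = 4.676e+09 Pa.
As SI base values: W = 452.2 N, H = 4.676e+09 Pa, K = 3.003e-03.
Wear rate dV/dL = K·W/H (no L dependence): 3.003e-03 · 452.2 / 4.676e+09 = 2.904e-10 m³/m.

value=2.904e-10 m^3/m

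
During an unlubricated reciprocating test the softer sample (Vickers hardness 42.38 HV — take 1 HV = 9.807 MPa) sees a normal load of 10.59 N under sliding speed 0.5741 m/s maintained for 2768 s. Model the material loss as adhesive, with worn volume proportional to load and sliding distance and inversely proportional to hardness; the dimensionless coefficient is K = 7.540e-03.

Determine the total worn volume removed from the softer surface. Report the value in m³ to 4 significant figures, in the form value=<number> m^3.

Every step runs at exact precision — intermediates are displayed rounded, and rounded just once, at four significant digits.
Total distance L = v·t = 0.5741 m/s × 2768 s = 1589 m.
Hardness H = 42.38 HV × 9.807 MPa/HV = 415.6 MPa = 4.156e+08 Pa.
Collected in SI base units: W = 10.59 N, H = 4.156e+08 Pa, K = 7.540e-03.
Volume removed: V = K·W·L/H = 7.540e-03 · 10.59 · 1589 / 4.156e+08 = 3.053e-07 m³.

value=3.053e-07 m^3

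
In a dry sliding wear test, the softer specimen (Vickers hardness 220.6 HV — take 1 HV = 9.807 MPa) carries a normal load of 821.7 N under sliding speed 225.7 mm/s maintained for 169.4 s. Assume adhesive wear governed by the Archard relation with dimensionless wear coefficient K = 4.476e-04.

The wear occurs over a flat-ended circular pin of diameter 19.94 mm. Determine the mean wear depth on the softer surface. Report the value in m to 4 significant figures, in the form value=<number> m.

value=2.081e-05 m

Each operation runs at full float precision. Quoted intermediates are rounded — a lone final rounding to 4 significant digits.
Convert: Sliding speed v = 225.7 mm/s = 0.2257 m/s. Path length L = v·t = 0.2257 m/s × 169.4 s = 38.23 m.
Convert: Hardness H = 220.6 HV × 9.807 MPa/HV = 2163 MPa = 2.163e+09 Pa.
Convert: Pin diameter d = 19.94 mm = 0.01994 m. Contact area A = π·d²/4 = π·(0.01994 m)²/4 = 3.123e-04 m².
As SI base values: W = 821.7 N, H = 2.163e+09 Pa, K = 4.476e-04.
Worn volume V = K·W·L/H = 4.476e-04 · 821.7 · 38.23 / 2.163e+09 = 6.500e-09 m³.
Depth h = V/A = 6.500e-09 / 3.123e-04 = 2.081e-05 m.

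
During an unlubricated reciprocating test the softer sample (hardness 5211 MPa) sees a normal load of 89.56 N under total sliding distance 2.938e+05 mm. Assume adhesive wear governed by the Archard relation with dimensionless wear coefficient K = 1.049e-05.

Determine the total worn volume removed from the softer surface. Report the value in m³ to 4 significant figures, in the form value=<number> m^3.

value=5.297e-11 m^3

The computation holds exact precision, and the intermediates appear rounded, and a single final rounding: 4 significant figures.
Convert: Path length L = 2.938e+05 mm = 293.8 m.
Convert: Hardness H = 5211 MPa = 5.211e+09 Pa.
Collected in SI base units: W = 89.56 N, H = 5.211e+09 Pa, K = 1.049e-05.
Worn volume V = K·W·L/H = 1.049e-05 · 89.56 · 293.8 / 5.211e+09 = 5.297e-11 m³.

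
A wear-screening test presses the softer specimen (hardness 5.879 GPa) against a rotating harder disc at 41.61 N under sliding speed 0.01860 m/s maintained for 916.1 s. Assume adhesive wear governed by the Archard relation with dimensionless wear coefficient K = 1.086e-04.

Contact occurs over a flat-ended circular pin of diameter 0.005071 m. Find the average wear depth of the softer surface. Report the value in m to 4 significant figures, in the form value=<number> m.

value=6.485e-07 m

Every step holds full float precision — quoted intermediates are rounded, and a lone final rounding, at four significant digits.
Convert: Distance L = v·t = 0.01860 m/s × 916.1 s = 17.04 m.
Convert: Hardness H = 5.879 GPa = 5.879e+09 Pa.
Convert: Contact area A = π·d²/4 = π·(0.005071 m)²/4 = 2.020e-05 m².
In SI base units, W = 41.61 N, H = 5.879e+09 Pa, K = 1.086e-04.
Wear volume V = K·W·L/H = 1.086e-04 · 41.61 · 17.04 / 5.879e+09 = 1.310e-11 m³.
Wear depth h = V/A = 1.310e-11 / 2.020e-05 = 6.485e-07 m.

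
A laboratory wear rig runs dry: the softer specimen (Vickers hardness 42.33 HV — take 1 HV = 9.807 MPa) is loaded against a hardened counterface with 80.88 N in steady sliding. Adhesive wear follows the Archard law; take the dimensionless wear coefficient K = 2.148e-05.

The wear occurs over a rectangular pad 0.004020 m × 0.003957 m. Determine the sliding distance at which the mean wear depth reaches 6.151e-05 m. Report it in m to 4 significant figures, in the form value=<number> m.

Shown intermediates are rounded; the computation runs at exact precision, and a single final rounding, at 4 significant digits.
Convert: Hardness H = 42.33 HV × 9.807 MPa/HV = 415.1 MPa = 4.151e+08 Pa.
Convert: Contact area A = 0.004020 m × 0.003957 m = 1.591e-05 m².
Expressed in SI base units: W = 80.88 N, H = 4.151e+08 Pa, K = 2.148e-05.
Permissible volume V_lim = h_lim·A = 6.151e-05 · 1.591e-05 = 9.784e-10 m³.
Life L = V_lim·H/(K·W) = 9.784e-10 · 4.151e+08 / (2.148e-05 · 80.88) = 233.8 m.

value=233.8 m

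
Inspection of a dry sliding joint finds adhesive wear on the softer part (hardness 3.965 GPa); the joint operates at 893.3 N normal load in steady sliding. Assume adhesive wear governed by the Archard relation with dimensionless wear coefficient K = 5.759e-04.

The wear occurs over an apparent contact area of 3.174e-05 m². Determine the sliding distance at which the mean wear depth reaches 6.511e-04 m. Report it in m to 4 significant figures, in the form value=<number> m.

value=159.3 m

Each operation holds exact precision — displayed values are rounded. Rounded once at the end to 4 significant figures.
Convert: Hardness H = 3.965 GPa = 3.965e+09 Pa.
Working in SI base units: W = 893.3 N, H = 3.965e+09 Pa, K = 5.759e-04.
Limit volume V_lim = h_lim·A = 6.511e-04 · 3.174e-05 = 2.067e-08 m³.
Sliding life L = V_lim·H/(K·W) = 2.067e-08 · 3.965e+09 / (5.759e-04 · 893.3) = 159.3 m.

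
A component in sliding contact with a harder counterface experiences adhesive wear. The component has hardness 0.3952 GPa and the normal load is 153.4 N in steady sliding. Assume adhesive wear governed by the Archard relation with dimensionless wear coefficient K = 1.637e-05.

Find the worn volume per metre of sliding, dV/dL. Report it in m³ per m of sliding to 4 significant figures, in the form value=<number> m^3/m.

value=6.354e-12 m^3/m

The computation holds exact precision; intermediate values are printed rounded; one last rounding, at 4 significant figures.
Hardness H = 0.3952 GPa = 3.952e+08 Pa.
Collected in SI base units: W = 153.4 N, H = 3.952e+08 Pa, K = 1.637e-05.
Volumetric rate dV/dL = K·W/H, per unit distance: 1.637e-05 · 153.4 / 3.952e+08 = 6.354e-12 m³/m.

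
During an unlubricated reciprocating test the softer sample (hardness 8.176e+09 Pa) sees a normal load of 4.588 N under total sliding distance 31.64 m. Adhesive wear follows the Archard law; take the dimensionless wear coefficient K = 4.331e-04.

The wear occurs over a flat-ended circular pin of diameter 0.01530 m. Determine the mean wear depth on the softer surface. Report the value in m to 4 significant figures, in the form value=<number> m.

value=4.182e-08 m

All arithmetic carries full float precision; intermediate values are displayed rounded — one final rounding to 4 significant digits.
Contact area A = π·d²/4 = π·(0.01530 m)²/4 = 1.839e-04 m².
Collected in SI base units: W = 4.588 N, H = 8.176e+09 Pa, K = 4.331e-04.
Apply Archard: V = K·W·L/H = 4.331e-04 · 4.588 · 31.64 / 8.176e+09 = 7.690e-12 m³.
Mean wear depth h = V/A = 7.690e-12 / 1.839e-04 = 4.182e-08 m.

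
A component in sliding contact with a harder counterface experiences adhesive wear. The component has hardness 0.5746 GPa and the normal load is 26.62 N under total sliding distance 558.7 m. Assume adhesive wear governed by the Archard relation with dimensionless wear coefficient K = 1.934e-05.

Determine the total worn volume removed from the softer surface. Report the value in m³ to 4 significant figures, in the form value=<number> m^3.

value=5.006e-10 m^3

Intermediates appear rounded. Every step keeps full precision; a lone final rounding, at four significant digits.
Convert: Hardness H = 0.5746 GPa = 5.746e+08 Pa.
Collected in SI base units: W = 26.62 N, H = 5.746e+08 Pa, K = 1.934e-05.
Worn volume V = K·W·L/H = 1.934e-05 · 26.62 · 558.7 / 5.746e+08 = 5.006e-10 m³.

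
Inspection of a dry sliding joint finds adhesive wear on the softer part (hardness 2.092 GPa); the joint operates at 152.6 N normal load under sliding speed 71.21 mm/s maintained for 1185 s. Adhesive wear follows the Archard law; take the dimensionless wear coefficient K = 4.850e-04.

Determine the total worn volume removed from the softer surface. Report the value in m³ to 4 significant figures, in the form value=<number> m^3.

Every step maintains full precision, and intermediates appear rounded. Rounded once at the end to 4 significant figures.
Sliding speed v = 71.21 mm/s = 0.07121 m/s. Total distance L = v·t = 0.07121 m/s × 1185 s = 84.38 m.
Hardness H = 2.092 GPa = 2.092e+09 Pa.
Restated in SI base units: W = 152.6 N, H = 2.092e+09 Pa, K = 4.850e-04.
Apply Archard: V = K·W·L/H = 4.850e-04 · 152.6 · 84.38 / 2.092e+09 = 2.985e-09 m³.

value=2.985e-09 m^3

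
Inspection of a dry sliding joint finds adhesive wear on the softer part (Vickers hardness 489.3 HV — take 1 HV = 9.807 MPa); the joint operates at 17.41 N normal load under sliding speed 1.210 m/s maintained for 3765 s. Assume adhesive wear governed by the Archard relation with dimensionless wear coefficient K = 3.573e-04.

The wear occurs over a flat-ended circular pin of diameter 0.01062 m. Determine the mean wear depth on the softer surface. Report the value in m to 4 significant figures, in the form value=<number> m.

The intermediates appear rounded — all working math keeps full precision. Rounded just once: 4 significant figures.
Convert: The distance L = v·t = 1.210 m/s × 3765 s = 4556 m.
Convert: Hardness H = 489.3 HV × 9.807 MPa/HV = 4799 MPa = 4.799e+09 Pa.
Convert: Contact area A = π·d²/4 = π·(0.01062 m)²/4 = 8.858e-05 m².
In SI base units: W = 17.41 N, H = 4.799e+09 Pa, K = 3.573e-04.
Archard volume V = K·W·L/H = 3.573e-04 · 17.41 · 4556 / 4.799e+09 = 5.906e-09 m³.
Mean wear depth h = V/A = 5.906e-09 / 8.858e-05 = 6.667e-05 m.

value=6.667e-05 m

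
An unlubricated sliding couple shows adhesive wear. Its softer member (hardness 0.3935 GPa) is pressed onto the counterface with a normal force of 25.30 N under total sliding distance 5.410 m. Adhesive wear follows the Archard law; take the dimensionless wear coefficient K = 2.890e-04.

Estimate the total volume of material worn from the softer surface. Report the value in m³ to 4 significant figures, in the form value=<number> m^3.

value=1.005e-10 m^3

All working math holds full float precision; intermediate values are printed rounded — a single final rounding to 4 significant figures.
Convert: Hardness H = 0.3935 GPa = 3.935e+08 Pa.
In SI base units, W = 25.30 N, H = 3.935e+08 Pa, K = 2.890e-04.
Wear volume V = K·W·L/H = 2.890e-04 · 25.30 · 5.410 / 3.935e+08 = 1.005e-10 m³.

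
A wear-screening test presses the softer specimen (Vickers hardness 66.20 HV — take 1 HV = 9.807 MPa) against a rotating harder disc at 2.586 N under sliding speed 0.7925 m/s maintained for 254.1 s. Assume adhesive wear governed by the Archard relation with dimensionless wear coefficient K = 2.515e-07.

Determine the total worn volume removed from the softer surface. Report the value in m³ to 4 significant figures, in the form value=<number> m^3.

The intermediates are displayed rounded. Each operation maintains full float precision, and one last rounding to 4 significant figures.
Convert: Path length L = v·t = 0.7925 m/s × 254.1 s = 201.4 m.
Convert: Hardness H = 66.20 HV × 9.807 MPa/HV = 649.2 MPa = 6.492e+08 Pa.
In SI base units: W = 2.586 N, H = 6.492e+08 Pa, K = 2.515e-07.
Worn volume V = K·W·L/H = 2.515e-07 · 2.586 · 201.4 / 6.492e+08 = 2.017e-13 m³.

value=2.017e-13 m^3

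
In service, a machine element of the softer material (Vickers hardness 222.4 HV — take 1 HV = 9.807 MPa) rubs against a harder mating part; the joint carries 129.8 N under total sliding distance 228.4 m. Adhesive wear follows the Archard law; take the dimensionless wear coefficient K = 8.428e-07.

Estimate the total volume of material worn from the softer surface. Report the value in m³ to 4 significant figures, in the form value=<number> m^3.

Intermediate values are displayed rounded — all working math keeps full precision, and one final rounding to 4 significant figures.
Convert: Hardness H = 222.4 HV × 9.807 MPa/HV = 2181 MPa = 2.181e+09 Pa.
As SI base values: W = 129.8 N, H = 2.181e+09 Pa, K = 8.428e-07.
Wear volume V = K·W·L/H = 8.428e-07 · 129.8 · 228.4 / 2.181e+09 = 1.146e-11 m³.

value=1.146e-11 m^3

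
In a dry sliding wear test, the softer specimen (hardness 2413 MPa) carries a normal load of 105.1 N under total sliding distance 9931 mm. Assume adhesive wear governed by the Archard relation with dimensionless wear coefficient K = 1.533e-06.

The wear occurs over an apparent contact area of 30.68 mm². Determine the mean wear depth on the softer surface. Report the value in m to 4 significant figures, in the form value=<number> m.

value=2.161e-08 m

All working math keeps full float precision — the intermediates are shown rounded; one final rounding: 4 significant digits.
Distance covered L = 9931 mm = 9.931 m.
Hardness H = 2413 MPa = 2.413e+09 Pa.
Contact area A = 30.68 mm² = 3.068e-05 m².
SI base units throughout: W = 105.1 N, H = 2.413e+09 Pa, K = 1.533e-06.
Volume removed: V = K·W·L/H = 1.533e-06 · 105.1 · 9.931 / 2.413e+09 = 6.631e-13 m³.
Mean wear depth h = V/A = 6.631e-13 / 3.068e-05 = 2.161e-08 m.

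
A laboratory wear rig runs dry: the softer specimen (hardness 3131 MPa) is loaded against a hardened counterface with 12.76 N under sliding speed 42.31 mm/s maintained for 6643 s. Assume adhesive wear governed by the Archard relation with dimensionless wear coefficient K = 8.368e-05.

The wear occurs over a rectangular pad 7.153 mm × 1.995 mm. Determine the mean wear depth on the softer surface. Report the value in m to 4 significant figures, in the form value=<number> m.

The algebra holds full precision, and printed values are rounded; one final rounding, at four significant digits.
Convert: Sliding speed v = 42.31 mm/s = 0.04231 m/s. Path length L = v·t = 0.04231 m/s × 6643 s = 281.1 m.
Convert: Hardness H = 3131 MPa = 3.131e+09 Pa.
Convert: Pad sides 7.153 mm × 1.995 mm = 0.007153 m × 0.001995 m. Contact area A = 0.007153 m × 0.001995 m = 1.427e-05 m².
SI base units throughout: W = 12.76 N, H = 3.131e+09 Pa, K = 8.368e-05.
By Archard's law, V = K·W·L/H = 8.368e-05 · 12.76 · 281.1 / 3.131e+09 = 9.585e-11 m³.
Average depth h = V/A = 9.585e-11 / 1.427e-05 = 6.717e-06 m.

value=6.717e-06 m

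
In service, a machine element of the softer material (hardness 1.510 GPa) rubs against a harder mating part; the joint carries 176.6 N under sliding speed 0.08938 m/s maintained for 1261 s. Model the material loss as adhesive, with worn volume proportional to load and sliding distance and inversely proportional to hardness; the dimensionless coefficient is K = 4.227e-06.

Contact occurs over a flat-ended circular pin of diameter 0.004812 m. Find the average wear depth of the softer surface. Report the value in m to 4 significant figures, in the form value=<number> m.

value=3.064e-06 m

Intermediate values appear rounded. All arithmetic carries full float precision. Rounded once at the end to 4 significant digits.
The distance L = v·t = 0.08938 m/s × 1261 s = 112.7 m.
Hardness H = 1.510 GPa = 1.510e+09 Pa.
Contact area A = π·d²/4 = π·(0.004812 m)²/4 = 1.819e-05 m².
As SI base values: W = 176.6 N, H = 1.510e+09 Pa, K = 4.227e-06.
Apply Archard: V = K·W·L/H = 4.227e-06 · 176.6 · 112.7 / 1.510e+09 = 5.572e-11 m³.
Depth of wear h = V/A = 5.572e-11 / 1.819e-05 = 3.064e-06 m.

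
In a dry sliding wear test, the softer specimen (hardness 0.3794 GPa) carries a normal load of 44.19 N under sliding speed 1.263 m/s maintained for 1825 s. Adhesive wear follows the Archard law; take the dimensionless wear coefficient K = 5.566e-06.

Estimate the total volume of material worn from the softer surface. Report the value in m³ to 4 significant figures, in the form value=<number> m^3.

All arithmetic runs at full float precision. Intermediates are displayed rounded. Rounded just once: four significant figures.
Convert: Path length L = v·t = 1.263 m/s × 1825 s = 2305 m.
Convert: Hardness H = 0.3794 GPa = 3.794e+08 Pa.
Expressed in SI base units: W = 44.19 N, H = 3.794e+08 Pa, K = 5.566e-06.
The Archard volume V = K·W·L/H = 5.566e-06 · 44.19 · 2305 / 3.794e+08 = 1.494e-09 m³.

value=1.494e-09 m^3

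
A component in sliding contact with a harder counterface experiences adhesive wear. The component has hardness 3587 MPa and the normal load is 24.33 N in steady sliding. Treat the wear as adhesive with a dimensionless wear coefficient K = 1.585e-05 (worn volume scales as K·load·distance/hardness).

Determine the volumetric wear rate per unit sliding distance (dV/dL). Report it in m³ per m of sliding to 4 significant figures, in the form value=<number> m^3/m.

The intermediates appear rounded. Every step runs at full float precision, and rounded once at the end, at 4 significant digits.
Hardness H = 3587 MPa = 3.587e+09 Pa.
Collected in SI base units: W = 24.33 N, H = 3.587e+09 Pa, K = 1.585e-05.
The wear rate dV/dL = K·W/H (independent of L): 1.585e-05 · 24.33 / 3.587e+09 = 1.075e-13 m³/m.

value=1.075e-13 m^3/m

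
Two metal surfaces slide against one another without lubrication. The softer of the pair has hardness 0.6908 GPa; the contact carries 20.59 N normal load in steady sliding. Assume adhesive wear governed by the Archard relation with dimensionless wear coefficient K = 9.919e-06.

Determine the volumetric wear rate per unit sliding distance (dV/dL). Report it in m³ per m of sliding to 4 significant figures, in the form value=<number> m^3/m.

value=2.956e-13 m^3/m

Intermediates are displayed rounded — all arithmetic maintains full precision; one final rounding: 4 significant figures.
Convert: Hardness H = 0.6908 GPa = 6.908e+08 Pa.
Expressed in SI base units: W = 20.59 N, H = 6.908e+08 Pa, K = 9.919e-06.
Wear rate dV/dL = K·W/H (independent of L): 9.919e-06 · 20.59 / 6.908e+08 = 2.956e-13 m³/m.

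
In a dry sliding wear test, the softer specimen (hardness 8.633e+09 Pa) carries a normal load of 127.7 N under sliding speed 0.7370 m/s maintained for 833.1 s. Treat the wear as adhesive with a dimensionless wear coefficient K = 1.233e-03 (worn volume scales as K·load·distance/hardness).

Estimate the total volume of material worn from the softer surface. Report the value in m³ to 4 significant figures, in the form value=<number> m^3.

Intermediates are displayed rounded. Each operation carries full precision, and a single final rounding, at four significant digits.
Convert: Sliding distance L = v·t = 0.7370 m/s × 833.1 s = 614.0 m.
Expressed in SI base units: W = 127.7 N, H = 8.633e+09 Pa, K = 1.233e-03.
By Archard's law, V = K·W·L/H = 1.233e-03 · 127.7 · 614.0 / 8.633e+09 = 1.120e-08 m³.

value=1.120e-08 m^3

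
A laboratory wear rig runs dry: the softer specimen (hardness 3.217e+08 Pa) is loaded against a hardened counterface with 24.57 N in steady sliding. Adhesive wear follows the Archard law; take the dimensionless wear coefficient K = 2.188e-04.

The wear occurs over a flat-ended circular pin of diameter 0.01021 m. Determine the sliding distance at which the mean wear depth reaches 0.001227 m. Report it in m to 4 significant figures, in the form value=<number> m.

The intermediates appear rounded; all arithmetic carries full float precision — a single final rounding: four significant figures.
Contact area A = π·d²/4 = π·(0.01021 m)²/4 = 8.187e-05 m².
SI base units throughout: W = 24.57 N, H = 3.217e+08 Pa, K = 2.188e-04.
Volume at the limit: V_lim = h_lim·A = 0.001227 · 8.187e-05 = 1.005e-07 m³.
Life L = V_lim·H/(K·W) = 1.005e-07 · 3.217e+08 / (2.188e-04 · 24.57) = 6012 m.

value=6012 m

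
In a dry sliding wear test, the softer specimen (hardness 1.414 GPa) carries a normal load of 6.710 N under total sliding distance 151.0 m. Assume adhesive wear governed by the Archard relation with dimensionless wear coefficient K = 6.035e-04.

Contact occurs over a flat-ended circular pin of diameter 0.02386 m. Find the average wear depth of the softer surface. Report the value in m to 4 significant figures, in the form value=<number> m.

Intermediate values appear rounded, and the computation keeps full precision, and a lone final rounding, at 4 significant digits.
Hardness H = 1.414 GPa = 1.414e+09 Pa.
Contact area A = π·d²/4 = π·(0.02386 m)²/4 = 4.471e-04 m².
SI base units throughout: W = 6.710 N, H = 1.414e+09 Pa, K = 6.035e-04.
The Archard volume V = K·W·L/H = 6.035e-04 · 6.710 · 151.0 / 1.414e+09 = 4.324e-10 m³.
Mean depth h = V/A = 4.324e-10 / 4.471e-04 = 9.672e-07 m.

value=9.672e-07 m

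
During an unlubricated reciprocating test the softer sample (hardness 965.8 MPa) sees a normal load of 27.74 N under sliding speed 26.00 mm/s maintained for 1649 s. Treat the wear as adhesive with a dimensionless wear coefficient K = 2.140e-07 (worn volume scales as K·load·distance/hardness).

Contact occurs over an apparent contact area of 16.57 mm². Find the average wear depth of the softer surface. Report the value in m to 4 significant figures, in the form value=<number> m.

value=1.590e-08 m

The computation carries full float precision, and printed values are rounded. Rounded just once, at four significant figures.
Convert: Sliding speed v = 26.00 mm/s = 0.02600 m/s. Distance L = v·t = 0.02600 m/s × 1649 s = 42.87 m.
Convert: Hardness H = 965.8 MPa = 9.658e+08 Pa.
Convert: Contact area A = 16.57 mm² = 1.657e-05 m².
As SI base values: W = 27.74 N, H = 9.658e+08 Pa, K = 2.140e-07.
Worn volume V = K·W·L/H = 2.140e-07 · 27.74 · 42.87 / 9.658e+08 = 2.635e-13 m³.
Average depth h = V/A = 2.635e-13 / 1.657e-05 = 1.590e-08 m.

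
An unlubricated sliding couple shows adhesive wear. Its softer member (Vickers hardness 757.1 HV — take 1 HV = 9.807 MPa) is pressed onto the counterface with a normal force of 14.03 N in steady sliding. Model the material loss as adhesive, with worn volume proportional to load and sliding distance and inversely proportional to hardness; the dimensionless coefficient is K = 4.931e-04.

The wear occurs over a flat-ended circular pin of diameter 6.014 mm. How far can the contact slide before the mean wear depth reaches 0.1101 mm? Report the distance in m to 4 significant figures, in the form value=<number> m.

value=3357 m

The algebra keeps exact precision, and intermediates appear rounded, and rounded just once: 4 significant figures.
Hardness H = 757.1 HV × 9.807 MPa/HV = 7425 MPa = 7.425e+09 Pa.
Pin diameter d = 6.014 mm = 0.006014 m. Contact area A = π·d²/4 = π·(0.006014 m)²/4 = 2.841e-05 m².
Depth limit h_lim = 0.1101 mm = 1.101e-04 m.
In SI base units: W = 14.03 N, H = 7.425e+09 Pa, K = 4.931e-04.
Allowed volume V_lim = h_lim·A = 1.101e-04 · 2.841e-05 = 3.128e-09 m³.
Sliding life L = V_lim·H/(K·W) = 3.128e-09 · 7.425e+09 / (4.931e-04 · 14.03) = 3357 m.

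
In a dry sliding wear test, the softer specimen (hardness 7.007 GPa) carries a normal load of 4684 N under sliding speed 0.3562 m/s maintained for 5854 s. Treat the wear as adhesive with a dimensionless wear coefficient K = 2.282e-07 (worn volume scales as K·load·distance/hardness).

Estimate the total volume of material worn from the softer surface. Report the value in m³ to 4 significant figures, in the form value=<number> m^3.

value=3.181e-10 m^3

Displayed values are rounded — the computation holds exact precision; one last rounding, at four significant digits.
Convert: Sliding distance L = v·t = 0.3562 m/s × 5854 s = 2085 m.
Convert: Hardness H = 7.007 GPa = 7.007e+09 Pa.
Working in SI base units: W = 4684 N, H = 7.007e+09 Pa, K = 2.282e-07.
Archard volume V = K·W·L/H = 2.282e-07 · 4684 · 2085 / 7.007e+09 = 3.181e-10 m³.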